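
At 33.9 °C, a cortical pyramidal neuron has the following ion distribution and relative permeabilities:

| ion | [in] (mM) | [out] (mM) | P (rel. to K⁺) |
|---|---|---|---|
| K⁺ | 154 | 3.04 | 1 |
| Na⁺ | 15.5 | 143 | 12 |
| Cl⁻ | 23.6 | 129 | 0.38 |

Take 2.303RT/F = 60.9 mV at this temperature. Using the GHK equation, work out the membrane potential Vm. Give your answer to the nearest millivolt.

Vm = 60.9 · log₁₀[(Σ P·[cation]ₒ + Σ P·[anion]ᵢ) / (Σ P·[cation]ᵢ + Σ P·[anion]ₒ)]
Numerator = 1×3.04 + 12×143 + 0.38×23.6 = 1728
Denominator = 1×154 + 12×15.5 + 0.38×129 = 389
Vm = 60.9 · log₁₀(4.442) = 60.9 × (0.6476) = 39.44 mV

39 mV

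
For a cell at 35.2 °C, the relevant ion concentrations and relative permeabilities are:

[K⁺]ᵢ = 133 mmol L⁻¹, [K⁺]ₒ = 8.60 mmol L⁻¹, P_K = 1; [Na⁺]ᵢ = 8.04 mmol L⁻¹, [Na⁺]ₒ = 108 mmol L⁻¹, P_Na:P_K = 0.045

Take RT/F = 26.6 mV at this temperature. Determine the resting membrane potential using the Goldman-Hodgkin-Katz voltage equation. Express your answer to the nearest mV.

Vm = 26.6 · ln[(Σ P·[cation]ₒ + Σ P·[anion]ᵢ) / (Σ P·[cation]ᵢ + Σ P·[anion]ₒ)]
Numerator = 1×8.60 + 0.045×108 = 13.46
Denominator = 1×133 + 0.045×8.04 = 133.4
Vm = 26.6 · ln(0.10093) = 26.6 × (-2.2933) = -61.00 mV

-61 mV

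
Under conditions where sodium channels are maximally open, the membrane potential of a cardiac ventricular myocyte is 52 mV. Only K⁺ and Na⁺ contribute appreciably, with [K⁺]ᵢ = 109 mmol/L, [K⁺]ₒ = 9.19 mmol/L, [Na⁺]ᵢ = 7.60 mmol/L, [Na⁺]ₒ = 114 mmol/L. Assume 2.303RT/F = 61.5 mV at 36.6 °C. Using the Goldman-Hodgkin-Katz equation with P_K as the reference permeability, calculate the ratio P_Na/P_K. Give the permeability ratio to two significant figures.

12

Let α = P_Na/P_K. GHK: Vm = 61.5·log₁₀[(Kₒ + α·Naₒ)/(Kᵢ + α·Naᵢ)].
10^(Vm/61.5) = 10^(52.0/61.5) = 7.0069
So 7.0069·(Kᵢ + α·Naᵢ) = Kₒ + α·Naₒ → α = (7.0069·109.0 − 9.19) / (114.0 − 7.0069·7.6)
α = (763.8 − 9.19) / (114.0 − 53.25) = 754.6/60.75 = 12.42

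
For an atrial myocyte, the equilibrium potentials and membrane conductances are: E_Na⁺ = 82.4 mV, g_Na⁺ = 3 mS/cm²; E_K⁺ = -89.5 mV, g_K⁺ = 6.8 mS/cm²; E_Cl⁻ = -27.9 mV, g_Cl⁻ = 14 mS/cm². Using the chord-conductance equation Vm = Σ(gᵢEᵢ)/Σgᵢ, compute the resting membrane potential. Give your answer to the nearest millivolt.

-32 mV

Σ gᵢEᵢ = 3·(82.4) + 6.8·(-89.5) + 14·(-27.9) = -752.00
Σ gᵢ = 3 + 6.8 + 14 = 23.8
Vm = -752.00 / 23.8 = -31.60 mV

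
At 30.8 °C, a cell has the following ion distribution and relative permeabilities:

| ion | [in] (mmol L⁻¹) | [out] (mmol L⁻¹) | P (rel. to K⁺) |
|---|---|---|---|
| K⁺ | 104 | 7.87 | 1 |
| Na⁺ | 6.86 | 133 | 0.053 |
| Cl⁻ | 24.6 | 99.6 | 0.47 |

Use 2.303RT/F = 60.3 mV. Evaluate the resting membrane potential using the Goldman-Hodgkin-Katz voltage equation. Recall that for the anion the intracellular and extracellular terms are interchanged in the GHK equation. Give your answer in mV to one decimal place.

-45.6 mV

Vm = 60.3 · log₁₀[(Σ P·[cation]ₒ + Σ P·[anion]ᵢ) / (Σ P·[cation]ᵢ + Σ P·[anion]ₒ)]
Numerator = 1×7.87 + 0.053×133 + 0.47×24.6 = 26.48
Denominator = 1×104 + 0.053×6.86 + 0.47×99.6 = 151.2
Vm = 60.3 · log₁₀(0.17517) = 60.3 × (-0.7565) = -45.62 mV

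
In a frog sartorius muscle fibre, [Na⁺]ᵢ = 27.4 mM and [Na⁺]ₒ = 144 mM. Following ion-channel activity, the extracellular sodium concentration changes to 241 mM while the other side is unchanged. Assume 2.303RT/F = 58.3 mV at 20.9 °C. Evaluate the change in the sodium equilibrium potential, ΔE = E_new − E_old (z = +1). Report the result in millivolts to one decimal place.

13.0 mV

E_old = (58.3/1)·log₁₀(144/27.4) = 42.01 mV
E_new = (58.3/1)·log₁₀(241/27.4) = 55.05 mV
ΔE = 55.05 − (42.01) = 13.04 mV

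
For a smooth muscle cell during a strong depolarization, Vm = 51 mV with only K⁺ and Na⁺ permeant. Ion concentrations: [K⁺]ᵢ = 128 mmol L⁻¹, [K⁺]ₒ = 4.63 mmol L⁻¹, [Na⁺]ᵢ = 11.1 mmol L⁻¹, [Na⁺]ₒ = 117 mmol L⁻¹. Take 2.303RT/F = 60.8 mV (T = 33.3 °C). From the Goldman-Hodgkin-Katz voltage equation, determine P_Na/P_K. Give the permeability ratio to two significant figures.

22

Let α = P_Na/P_K. GHK: Vm = 60.8·log₁₀[(Kₒ + α·Naₒ)/(Kᵢ + α·Naᵢ)].
10^(Vm/60.8) = 10^(51.0/60.8) = 6.8995
So 6.8995·(Kᵢ + α·Naᵢ) = Kₒ + α·Naₒ → α = (6.8995·128.0 − 4.63) / (117.0 − 6.8995·11.1)
α = (883.1 − 4.63) / (117.0 − 76.58) = 878.5/40.42 = 21.74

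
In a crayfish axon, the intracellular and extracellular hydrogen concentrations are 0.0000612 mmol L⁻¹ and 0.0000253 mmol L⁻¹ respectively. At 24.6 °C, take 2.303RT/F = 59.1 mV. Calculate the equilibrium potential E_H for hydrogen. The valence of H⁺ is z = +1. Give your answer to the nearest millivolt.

E = (59.1/z) · log₁₀([H⁺]_out/[H⁺]_in) with z = +1.
= (59.1/1) · log₁₀(0.0000253/0.0000612) = 59.10 · log₁₀(0.4134)
= 59.10 · (-0.3836) = -22.67 mV

-23 mV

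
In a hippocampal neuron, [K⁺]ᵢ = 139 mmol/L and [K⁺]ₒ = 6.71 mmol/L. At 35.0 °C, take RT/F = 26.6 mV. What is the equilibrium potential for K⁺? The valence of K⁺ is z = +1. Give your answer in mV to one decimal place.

-80.6 mV

E = (26.6/z) · ln([K⁺]_out/[K⁺]_in) with z = +1.
= (26.6/1) · ln(6.71/139) = 26.60 · ln(0.04827)
= 26.60 · (-3.0309) = -80.62 mV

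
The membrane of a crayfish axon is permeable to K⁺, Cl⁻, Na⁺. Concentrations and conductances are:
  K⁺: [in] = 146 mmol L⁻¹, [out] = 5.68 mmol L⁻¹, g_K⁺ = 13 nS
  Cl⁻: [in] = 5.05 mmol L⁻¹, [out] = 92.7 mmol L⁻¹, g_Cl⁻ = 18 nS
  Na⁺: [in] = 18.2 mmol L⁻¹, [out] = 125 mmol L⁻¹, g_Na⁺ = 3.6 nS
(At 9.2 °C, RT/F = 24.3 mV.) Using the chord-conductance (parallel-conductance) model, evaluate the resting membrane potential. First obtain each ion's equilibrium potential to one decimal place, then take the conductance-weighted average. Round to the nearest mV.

-62 mV

E_K⁺ = (24.3/1)·ln(5.68/146) = -78.9 mV
E_Cl⁻ = (24.3/-1)·ln(92.7/5.05) = -70.7 mV
E_Na⁺ = (24.3/1)·ln(125/18.2) = 46.8 mV
Vm = (Σ gᵢEᵢ)/(Σ gᵢ) = (13·-78.9 + 18·-70.7 + 3.6·46.8) / (13 + 18 + 3.6)
= -2129.82 / 34.6 = -61.56 mV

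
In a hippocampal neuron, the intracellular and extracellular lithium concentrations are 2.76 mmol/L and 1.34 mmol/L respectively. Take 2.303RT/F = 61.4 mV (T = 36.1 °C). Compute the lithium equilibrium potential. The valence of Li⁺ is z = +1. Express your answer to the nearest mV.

-19 mV

E = (61.4/z) · log₁₀([Li⁺]_out/[Li⁺]_in) with z = +1.
= (61.4/1) · log₁₀(1.34/2.76) = 61.40 · log₁₀(0.4855)
= 61.40 · (-0.3138) = -19.27 mV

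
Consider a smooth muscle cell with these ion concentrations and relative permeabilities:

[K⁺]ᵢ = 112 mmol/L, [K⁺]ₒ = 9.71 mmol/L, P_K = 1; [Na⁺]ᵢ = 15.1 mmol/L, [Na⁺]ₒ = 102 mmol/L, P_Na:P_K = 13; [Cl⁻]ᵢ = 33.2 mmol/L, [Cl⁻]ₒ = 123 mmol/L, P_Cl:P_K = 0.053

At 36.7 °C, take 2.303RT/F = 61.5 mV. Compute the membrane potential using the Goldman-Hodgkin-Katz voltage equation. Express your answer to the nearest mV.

39 mV

Vm = 61.5 · log₁₀[(Σ P·[cation]ₒ + Σ P·[anion]ᵢ) / (Σ P·[cation]ᵢ + Σ P·[anion]ₒ)]
Numerator = 1×9.71 + 13×102 + 0.053×33.2 = 1337
Denominator = 1×112 + 13×15.1 + 0.053×123 = 314.8
Vm = 61.5 · log₁₀(4.2484) = 61.5 × (0.6282) = 38.64 mV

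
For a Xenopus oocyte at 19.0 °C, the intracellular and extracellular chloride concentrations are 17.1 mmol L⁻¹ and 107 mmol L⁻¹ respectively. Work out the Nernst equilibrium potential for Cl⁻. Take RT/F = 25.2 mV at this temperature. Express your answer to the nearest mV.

E = (25.2/z) · ln([Cl⁻]_out/[Cl⁻]_in) with z = -1.
For an anion, dividing by z = -1 reverses the sign.
= (25.2/-1) · ln(107/17.1) = -25.20 · ln(6.257)
= -25.20 · (1.8338) = -46.21 mV

-46 mV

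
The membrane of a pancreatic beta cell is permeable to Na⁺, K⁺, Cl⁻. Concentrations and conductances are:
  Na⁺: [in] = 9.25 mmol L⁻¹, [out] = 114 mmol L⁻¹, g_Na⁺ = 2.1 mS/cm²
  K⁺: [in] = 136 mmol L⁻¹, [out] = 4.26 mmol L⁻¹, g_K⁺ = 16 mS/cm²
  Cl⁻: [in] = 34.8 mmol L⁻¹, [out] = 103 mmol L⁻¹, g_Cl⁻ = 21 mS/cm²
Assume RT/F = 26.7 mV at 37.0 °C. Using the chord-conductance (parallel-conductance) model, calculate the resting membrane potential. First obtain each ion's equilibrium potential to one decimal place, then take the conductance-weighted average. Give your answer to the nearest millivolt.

-50 mV

E_Na⁺ = (26.7/1)·ln(114/9.25) = 67.1 mV
E_K⁺ = (26.7/1)·ln(4.26/136) = -92.5 mV
E_Cl⁻ = (26.7/-1)·ln(103/34.8) = -29.0 mV
Vm = (Σ gᵢEᵢ)/(Σ gᵢ) = (2.1·67.1 + 16·-92.5 + 21·-29.0) / (2.1 + 16 + 21)
= -1948.09 / 39.1 = -49.82 mV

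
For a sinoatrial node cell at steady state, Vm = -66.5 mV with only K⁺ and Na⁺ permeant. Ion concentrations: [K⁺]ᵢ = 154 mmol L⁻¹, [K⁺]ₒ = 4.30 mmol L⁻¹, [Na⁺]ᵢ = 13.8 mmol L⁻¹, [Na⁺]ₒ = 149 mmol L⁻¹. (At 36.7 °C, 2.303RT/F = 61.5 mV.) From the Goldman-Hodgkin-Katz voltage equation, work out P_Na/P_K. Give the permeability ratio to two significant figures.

0.057

Let α = P_Na/P_K. GHK: Vm = 61.5·log₁₀[(Kₒ + α·Naₒ)/(Kᵢ + α·Naᵢ)].
10^(Vm/61.5) = 10^(-66.5/61.5) = 0.082928
So 0.082928·(Kᵢ + α·Naᵢ) = Kₒ + α·Naₒ → α = (0.082928·154.0 − 4.3) / (149.0 − 0.082928·13.8)
α = (12.77 − 4.3) / (149.0 − 1.144) = 8.471/147.9 = 0.05729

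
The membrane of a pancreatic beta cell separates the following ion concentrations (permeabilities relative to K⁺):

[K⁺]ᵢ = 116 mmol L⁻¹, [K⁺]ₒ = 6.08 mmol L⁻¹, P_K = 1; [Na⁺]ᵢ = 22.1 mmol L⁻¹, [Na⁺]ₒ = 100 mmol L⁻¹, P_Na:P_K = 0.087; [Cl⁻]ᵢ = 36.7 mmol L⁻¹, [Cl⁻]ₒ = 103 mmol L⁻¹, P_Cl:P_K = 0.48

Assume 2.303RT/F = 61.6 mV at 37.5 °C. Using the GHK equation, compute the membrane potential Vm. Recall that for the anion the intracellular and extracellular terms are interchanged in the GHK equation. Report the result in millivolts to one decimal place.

-43.9 mV

Vm = 61.6 · log₁₀[(Σ P·[cation]ₒ + Σ P·[anion]ᵢ) / (Σ P·[cation]ᵢ + Σ P·[anion]ₒ)]
Numerator = 1×6.08 + 0.087×100 + 0.48×36.7 = 32.4
Denominator = 1×116 + 0.087×22.1 + 0.48×103 = 167.4
Vm = 61.6 · log₁₀(0.19357) = 61.6 × (-0.7132) = -43.93 mV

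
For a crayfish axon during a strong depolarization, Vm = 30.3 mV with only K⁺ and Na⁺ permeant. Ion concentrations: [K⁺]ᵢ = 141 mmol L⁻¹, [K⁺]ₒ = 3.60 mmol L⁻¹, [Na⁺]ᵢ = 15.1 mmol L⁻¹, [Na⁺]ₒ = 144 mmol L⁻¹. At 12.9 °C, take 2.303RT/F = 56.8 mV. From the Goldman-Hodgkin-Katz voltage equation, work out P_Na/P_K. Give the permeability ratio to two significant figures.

5.2

Let α = P_Na/P_K. GHK: Vm = 56.8·log₁₀[(Kₒ + α·Naₒ)/(Kᵢ + α·Naᵢ)].
10^(Vm/56.8) = 10^(30.3/56.8) = 3.4155
So 3.4155·(Kᵢ + α·Naᵢ) = Kₒ + α·Naₒ → α = (3.4155·141.0 − 3.6) / (144.0 − 3.4155·15.1)
α = (481.6 − 3.6) / (144.0 − 51.57) = 478/92.43 = 5.171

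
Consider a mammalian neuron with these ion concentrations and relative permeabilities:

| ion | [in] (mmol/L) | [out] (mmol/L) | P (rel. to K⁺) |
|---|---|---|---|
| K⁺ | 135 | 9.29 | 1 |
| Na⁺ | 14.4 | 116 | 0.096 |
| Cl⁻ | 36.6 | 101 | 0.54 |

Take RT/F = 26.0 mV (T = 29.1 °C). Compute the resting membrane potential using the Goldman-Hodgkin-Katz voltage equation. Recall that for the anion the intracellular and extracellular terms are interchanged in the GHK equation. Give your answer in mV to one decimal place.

-40.5 mV

Vm = 26.0 · ln[(Σ P·[cation]ₒ + Σ P·[anion]ᵢ) / (Σ P·[cation]ᵢ + Σ P·[anion]ₒ)]
Numerator = 1×9.29 + 0.096×116 + 0.54×36.6 = 40.19
Denominator = 1×135 + 0.096×14.4 + 0.54×101 = 190.9
Vm = 26.0 · ln(0.2105) = 26.0 × (-1.5582) = -40.51 mV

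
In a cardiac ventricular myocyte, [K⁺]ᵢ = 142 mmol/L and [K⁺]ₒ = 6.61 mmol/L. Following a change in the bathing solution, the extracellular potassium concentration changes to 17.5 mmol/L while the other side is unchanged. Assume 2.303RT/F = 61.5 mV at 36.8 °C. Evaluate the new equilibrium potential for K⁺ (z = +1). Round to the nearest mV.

-56 mV

After the shift: [K⁺]_out = 17.5, [K⁺]_in = 142 mmol/L.
E_new = (61.5/1)·log₁₀(17.5/142) = 61.50 · (-0.9093) = -55.92 mV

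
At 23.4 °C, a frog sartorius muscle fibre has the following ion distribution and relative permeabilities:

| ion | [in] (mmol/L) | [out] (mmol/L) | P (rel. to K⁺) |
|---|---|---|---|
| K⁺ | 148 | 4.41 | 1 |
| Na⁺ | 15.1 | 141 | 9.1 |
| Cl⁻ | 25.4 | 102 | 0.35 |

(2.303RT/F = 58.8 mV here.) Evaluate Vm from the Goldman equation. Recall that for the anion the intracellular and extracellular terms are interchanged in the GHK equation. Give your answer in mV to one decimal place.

35.6 mV

Vm = 58.8 · log₁₀[(Σ P·[cation]ₒ + Σ P·[anion]ᵢ) / (Σ P·[cation]ᵢ + Σ P·[anion]ₒ)]
Numerator = 1×4.41 + 9.1×141 + 0.35×25.4 = 1296
Denominator = 1×148 + 9.1×15.1 + 0.35×102 = 321.1
Vm = 58.8 · log₁₀(4.0372) = 58.8 × (0.6061) = 35.64 mV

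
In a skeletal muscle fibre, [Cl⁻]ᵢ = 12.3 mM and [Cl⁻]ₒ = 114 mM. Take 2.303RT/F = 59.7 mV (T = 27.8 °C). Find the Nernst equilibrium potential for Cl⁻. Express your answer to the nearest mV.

E = (59.7/z) · log₁₀([Cl⁻]_out/[Cl⁻]_in) with z = -1.
For an anion, dividing by z = -1 reverses the sign.
= (59.7/-1) · log₁₀(114/12.3) = -59.70 · log₁₀(9.268)
= -59.70 · (0.9670) = -57.73 mV

-58 mV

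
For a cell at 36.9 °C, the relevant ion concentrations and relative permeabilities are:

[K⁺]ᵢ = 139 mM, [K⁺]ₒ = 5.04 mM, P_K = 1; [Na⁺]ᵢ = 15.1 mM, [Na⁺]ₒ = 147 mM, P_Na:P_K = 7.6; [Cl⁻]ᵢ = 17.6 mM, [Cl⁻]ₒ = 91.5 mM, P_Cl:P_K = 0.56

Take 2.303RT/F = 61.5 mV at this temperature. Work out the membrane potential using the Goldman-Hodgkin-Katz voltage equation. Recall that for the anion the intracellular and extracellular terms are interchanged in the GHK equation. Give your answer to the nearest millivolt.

Vm = 61.5 · log₁₀[(Σ P·[cation]ₒ + Σ P·[anion]ᵢ) / (Σ P·[cation]ᵢ + Σ P·[anion]ₒ)]
Numerator = 1×5.04 + 7.6×147 + 0.56×17.6 = 1132
Denominator = 1×139 + 7.6×15.1 + 0.56×91.5 = 305
Vm = 61.5 · log₁₀(3.7118) = 61.5 × (0.5696) = 35.03 mV

35 mV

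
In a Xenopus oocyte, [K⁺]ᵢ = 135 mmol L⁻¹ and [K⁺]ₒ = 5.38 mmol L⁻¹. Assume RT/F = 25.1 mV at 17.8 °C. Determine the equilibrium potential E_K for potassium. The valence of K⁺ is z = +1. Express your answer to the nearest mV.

-81 mV

E = (25.1/z) · ln([K⁺]_out/[K⁺]_in) with z = +1.
= (25.1/1) · ln(5.38/135) = 25.10 · ln(0.03985)
= 25.10 · (-3.2226) = -80.89 mV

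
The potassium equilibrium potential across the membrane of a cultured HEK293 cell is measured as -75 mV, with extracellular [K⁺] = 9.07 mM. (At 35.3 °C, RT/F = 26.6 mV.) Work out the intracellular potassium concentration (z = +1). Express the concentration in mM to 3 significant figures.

Nernst: E = (26.6/1) · ln([out]/[in]), so ln([out]/[in]) = -75.0 × 1 / 26.6 = -2.8195.
[out]/[in] = e^(-2.8195) = 0.05963.
[in] = 9.07 / 0.05963 = 152.1 mM.

152 mM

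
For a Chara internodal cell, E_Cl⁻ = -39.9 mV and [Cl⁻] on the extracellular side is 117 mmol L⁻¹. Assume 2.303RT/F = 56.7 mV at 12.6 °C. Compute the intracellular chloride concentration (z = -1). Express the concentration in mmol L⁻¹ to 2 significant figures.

23 mmol L⁻¹

Nernst: E = (56.7/-1) · log₁₀([out]/[in]), so log₁₀([out]/[in]) = -39.9 × -1 / 56.7 = 0.7037.
[out]/[in] = 10^(0.7037) = 5.055.
[in] = 117 / 5.055 = 23.15 mmol L⁻¹.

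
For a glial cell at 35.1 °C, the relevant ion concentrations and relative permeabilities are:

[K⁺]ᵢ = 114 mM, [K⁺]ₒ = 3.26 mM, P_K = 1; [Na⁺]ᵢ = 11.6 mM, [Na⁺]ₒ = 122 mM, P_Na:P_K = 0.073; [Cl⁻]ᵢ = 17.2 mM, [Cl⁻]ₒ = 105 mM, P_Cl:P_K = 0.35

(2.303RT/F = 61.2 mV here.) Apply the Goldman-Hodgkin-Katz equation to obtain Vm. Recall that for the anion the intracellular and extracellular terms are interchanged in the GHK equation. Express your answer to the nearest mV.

-56 mV

Vm = 61.2 · log₁₀[(Σ P·[cation]ₒ + Σ P·[anion]ᵢ) / (Σ P·[cation]ᵢ + Σ P·[anion]ₒ)]
Numerator = 1×3.26 + 0.073×122 + 0.35×17.2 = 18.19
Denominator = 1×114 + 0.073×11.6 + 0.35×105 = 151.6
Vm = 61.2 · log₁₀(0.11996) = 61.2 × (-0.9210) = -56.36 mV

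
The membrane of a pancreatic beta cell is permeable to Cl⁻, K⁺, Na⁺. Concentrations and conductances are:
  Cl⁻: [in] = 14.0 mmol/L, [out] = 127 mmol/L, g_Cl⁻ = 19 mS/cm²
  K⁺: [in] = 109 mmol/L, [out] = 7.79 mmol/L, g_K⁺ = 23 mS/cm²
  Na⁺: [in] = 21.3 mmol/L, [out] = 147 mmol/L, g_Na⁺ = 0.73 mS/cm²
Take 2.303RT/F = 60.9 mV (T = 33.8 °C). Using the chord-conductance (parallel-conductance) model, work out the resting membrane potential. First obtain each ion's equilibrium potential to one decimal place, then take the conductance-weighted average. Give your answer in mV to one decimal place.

-62.6 mV

E_Cl⁻ = (60.9/-1)·log₁₀(127/14.0) = -58.3 mV
E_K⁺ = (60.9/1)·log₁₀(7.79/109) = -69.8 mV
E_Na⁺ = (60.9/1)·log₁₀(147/21.3) = 51.1 mV
Vm = (Σ gᵢEᵢ)/(Σ gᵢ) = (19·-58.3 + 23·-69.8 + 0.73·51.1) / (19 + 23 + 0.73)
= -2675.80 / 42.73 = -62.62 mV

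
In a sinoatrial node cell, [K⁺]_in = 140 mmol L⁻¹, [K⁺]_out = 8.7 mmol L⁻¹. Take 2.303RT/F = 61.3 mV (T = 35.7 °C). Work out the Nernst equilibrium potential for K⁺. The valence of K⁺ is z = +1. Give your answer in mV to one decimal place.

-74.0 mV

E = (61.3/z) · log₁₀([K⁺]_out/[K⁺]_in) with z = +1.
= (61.3/1) · log₁₀(8.7/140) = 61.30 · log₁₀(0.06214)
= 61.30 · (-1.2066) = -73.97 mV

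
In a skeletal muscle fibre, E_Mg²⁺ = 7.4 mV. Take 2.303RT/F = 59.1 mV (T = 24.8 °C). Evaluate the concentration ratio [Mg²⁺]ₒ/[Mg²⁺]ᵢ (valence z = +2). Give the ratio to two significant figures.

1.8

log₁₀([out]/[in]) = E·z/(59.1) = 7.4 × 2 / 59.1 = 0.2504
[out]/[in] = 10^(0.2504) = 1.78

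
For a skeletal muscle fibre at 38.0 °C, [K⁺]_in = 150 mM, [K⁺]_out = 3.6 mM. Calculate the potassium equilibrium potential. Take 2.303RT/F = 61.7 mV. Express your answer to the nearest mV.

E = (61.7/z) · log₁₀([K⁺]_out/[K⁺]_in) with z = +1.
= (61.7/1) · log₁₀(3.6/150) = 61.70 · log₁₀(0.024)
= 61.70 · (-1.6198) = -99.94 mV

-100 mV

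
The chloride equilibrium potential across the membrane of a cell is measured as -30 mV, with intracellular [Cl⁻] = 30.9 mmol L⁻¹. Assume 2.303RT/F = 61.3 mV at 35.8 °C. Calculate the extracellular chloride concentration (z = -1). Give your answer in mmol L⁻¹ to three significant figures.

Nernst: E = (61.3/-1) · log₁₀([out]/[in]), so log₁₀([out]/[in]) = -30.0 × -1 / 61.3 = 0.4894.
[out]/[in] = 10^(0.4894) = 3.086.
[out] = 3.086 × 30.9 = 95.36 mmol L⁻¹.

95.4 mmol L⁻¹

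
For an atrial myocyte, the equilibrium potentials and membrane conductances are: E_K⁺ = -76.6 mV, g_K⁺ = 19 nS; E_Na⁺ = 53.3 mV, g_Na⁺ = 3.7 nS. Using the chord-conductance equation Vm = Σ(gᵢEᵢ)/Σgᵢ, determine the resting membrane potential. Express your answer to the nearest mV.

Σ gᵢEᵢ = 19·(-76.6) + 3.7·(53.3) = -1258.19
Σ gᵢ = 19 + 3.7 = 22.7
Vm = -1258.19 / 22.7 = -55.43 mV

-55 mV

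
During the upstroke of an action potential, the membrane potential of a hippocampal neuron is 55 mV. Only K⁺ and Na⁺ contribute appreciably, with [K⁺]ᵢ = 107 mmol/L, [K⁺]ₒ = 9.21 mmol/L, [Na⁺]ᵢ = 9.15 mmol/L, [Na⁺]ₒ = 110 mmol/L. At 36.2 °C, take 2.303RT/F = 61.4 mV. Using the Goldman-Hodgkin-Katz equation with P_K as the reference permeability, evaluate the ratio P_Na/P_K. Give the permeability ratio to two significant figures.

22

Let α = P_Na/P_K. GHK: Vm = 61.4·log₁₀[(Kₒ + α·Naₒ)/(Kᵢ + α·Naᵢ)].
10^(Vm/61.4) = 10^(55.0/61.4) = 7.8662
So 7.8662·(Kᵢ + α·Naᵢ) = Kₒ + α·Naₒ → α = (7.8662·107.0 − 9.21) / (110.0 − 7.8662·9.15)
α = (841.7 − 9.21) / (110.0 − 71.98) = 832.5/38.02 = 21.89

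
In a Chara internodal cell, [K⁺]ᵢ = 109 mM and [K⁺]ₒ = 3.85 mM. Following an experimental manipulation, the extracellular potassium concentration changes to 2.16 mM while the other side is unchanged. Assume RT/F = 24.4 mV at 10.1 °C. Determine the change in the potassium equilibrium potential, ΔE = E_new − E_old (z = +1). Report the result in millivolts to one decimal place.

E_old = (24.4/1)·ln(3.85/109) = -81.58 mV
E_new = (24.4/1)·ln(2.16/109) = -95.68 mV
ΔE = -95.68 − (-81.58) = -14.10 mV

-14.1 mV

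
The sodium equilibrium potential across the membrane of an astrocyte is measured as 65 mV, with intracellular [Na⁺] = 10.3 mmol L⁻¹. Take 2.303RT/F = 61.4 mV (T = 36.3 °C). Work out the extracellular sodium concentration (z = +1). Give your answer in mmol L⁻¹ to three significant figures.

Nernst: E = (61.4/1) · log₁₀([out]/[in]), so log₁₀([out]/[in]) = 65.0 × 1 / 61.4 = 1.0586.
[out]/[in] = 10^(1.0586) = 11.45.
[out] = 11.45 × 10.3 = 117.9 mmol L⁻¹.

118 mmol L⁻¹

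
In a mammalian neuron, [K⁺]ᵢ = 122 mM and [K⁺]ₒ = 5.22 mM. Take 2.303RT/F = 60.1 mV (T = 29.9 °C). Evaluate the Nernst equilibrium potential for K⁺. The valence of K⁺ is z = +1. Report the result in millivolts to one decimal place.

-82.3 mV

E = (60.1/z) · log₁₀([K⁺]_out/[K⁺]_in) with z = +1.
= (60.1/1) · log₁₀(5.22/122) = 60.10 · log₁₀(0.04279)
= 60.10 · (-1.3687) = -82.26 mV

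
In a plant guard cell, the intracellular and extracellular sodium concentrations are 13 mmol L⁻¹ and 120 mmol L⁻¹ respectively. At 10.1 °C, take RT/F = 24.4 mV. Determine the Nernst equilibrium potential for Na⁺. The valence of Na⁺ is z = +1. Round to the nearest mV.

E = (24.4/z) · ln([Na⁺]_out/[Na⁺]_in) with z = +1.
= (24.4/1) · ln(120/13) = 24.40 · ln(9.231)
= 24.40 · (2.2225) = 54.23 mV

54 mV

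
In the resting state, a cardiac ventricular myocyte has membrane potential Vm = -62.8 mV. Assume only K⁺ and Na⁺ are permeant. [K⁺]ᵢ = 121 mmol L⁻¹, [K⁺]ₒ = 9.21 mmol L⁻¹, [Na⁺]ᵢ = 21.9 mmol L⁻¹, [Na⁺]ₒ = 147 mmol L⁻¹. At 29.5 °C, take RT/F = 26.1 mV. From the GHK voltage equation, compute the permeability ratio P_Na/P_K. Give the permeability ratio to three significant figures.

Let α = P_Na/P_K. GHK: Vm = 26.1·ln[(Kₒ + α·Naₒ)/(Kᵢ + α·Naᵢ)].
e^(Vm/26.1) = e^(-62.8/26.1) = 0.090164
So 0.090164·(Kᵢ + α·Naᵢ) = Kₒ + α·Naₒ → α = (0.090164·121.0 − 9.21) / (147.0 − 0.090164·21.9)
α = (10.91 − 9.21) / (147.0 − 1.975) = 1.7/145 = 0.01172

0.0117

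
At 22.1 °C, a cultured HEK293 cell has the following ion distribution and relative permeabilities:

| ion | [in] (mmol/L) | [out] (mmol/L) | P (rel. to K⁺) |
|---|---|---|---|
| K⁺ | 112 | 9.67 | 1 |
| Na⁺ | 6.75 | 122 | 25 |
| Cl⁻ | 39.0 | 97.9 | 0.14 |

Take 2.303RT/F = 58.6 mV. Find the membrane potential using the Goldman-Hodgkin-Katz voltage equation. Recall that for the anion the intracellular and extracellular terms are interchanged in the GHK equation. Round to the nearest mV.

Vm = 58.6 · log₁₀[(Σ P·[cation]ₒ + Σ P·[anion]ᵢ) / (Σ P·[cation]ᵢ + Σ P·[anion]ₒ)]
Numerator = 1×9.67 + 25×122 + 0.14×39.0 = 3065
Denominator = 1×112 + 25×6.75 + 0.14×97.9 = 294.5
Vm = 58.6 · log₁₀(10.409) = 58.6 × (1.0174) = 59.62 mV

60 mV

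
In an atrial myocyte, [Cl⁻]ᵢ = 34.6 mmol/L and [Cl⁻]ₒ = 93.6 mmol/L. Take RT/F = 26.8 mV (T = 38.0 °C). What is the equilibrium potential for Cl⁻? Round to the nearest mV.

-27 mV

E = (26.8/z) · ln([Cl⁻]_out/[Cl⁻]_in) with z = -1.
For an anion, dividing by z = -1 reverses the sign.
= (26.8/-1) · ln(93.6/34.6) = -26.80 · ln(2.705)
= -26.80 · (0.9952) = -26.67 mV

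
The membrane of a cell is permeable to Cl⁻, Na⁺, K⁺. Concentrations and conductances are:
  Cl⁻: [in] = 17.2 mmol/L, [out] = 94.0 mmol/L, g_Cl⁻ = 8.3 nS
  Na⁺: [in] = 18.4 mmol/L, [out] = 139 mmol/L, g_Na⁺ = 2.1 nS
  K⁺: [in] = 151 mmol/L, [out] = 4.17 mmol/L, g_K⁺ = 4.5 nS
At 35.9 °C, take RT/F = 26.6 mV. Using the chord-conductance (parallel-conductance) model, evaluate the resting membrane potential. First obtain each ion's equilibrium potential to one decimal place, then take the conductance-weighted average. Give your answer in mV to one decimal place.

E_Cl⁻ = (26.6/-1)·ln(94.0/17.2) = -45.2 mV
E_Na⁺ = (26.6/1)·ln(139/18.4) = 53.8 mV
E_K⁺ = (26.6/1)·ln(4.17/151) = -95.5 mV
Vm = (Σ gᵢEᵢ)/(Σ gᵢ) = (8.3·-45.2 + 2.1·53.8 + 4.5·-95.5) / (8.3 + 2.1 + 4.5)
= -691.93 / 14.9 = -46.44 mV

-46.4 mV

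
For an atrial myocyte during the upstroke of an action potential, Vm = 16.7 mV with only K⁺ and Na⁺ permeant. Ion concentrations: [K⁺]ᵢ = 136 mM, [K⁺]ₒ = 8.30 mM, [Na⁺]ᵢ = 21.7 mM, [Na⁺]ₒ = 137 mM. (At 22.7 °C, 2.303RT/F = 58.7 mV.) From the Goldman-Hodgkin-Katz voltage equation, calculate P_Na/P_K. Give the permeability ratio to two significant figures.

2.7

Let α = P_Na/P_K. GHK: Vm = 58.7·log₁₀[(Kₒ + α·Naₒ)/(Kᵢ + α·Naᵢ)].
10^(Vm/58.7) = 10^(16.7/58.7) = 1.9253
So 1.9253·(Kᵢ + α·Naᵢ) = Kₒ + α·Naₒ → α = (1.9253·136.0 − 8.3) / (137.0 − 1.9253·21.7)
α = (261.8 − 8.3) / (137.0 − 41.78) = 253.5/95.22 = 2.663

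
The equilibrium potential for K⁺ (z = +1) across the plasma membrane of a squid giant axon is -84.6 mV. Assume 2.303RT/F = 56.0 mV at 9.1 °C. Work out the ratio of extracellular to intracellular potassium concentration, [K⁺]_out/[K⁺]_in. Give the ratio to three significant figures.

log₁₀([out]/[in]) = E·z/(56.0) = -84.6 × 1 / 56.0 = -1.5107
[out]/[in] = 10^(-1.5107) = 0.03085

0.0309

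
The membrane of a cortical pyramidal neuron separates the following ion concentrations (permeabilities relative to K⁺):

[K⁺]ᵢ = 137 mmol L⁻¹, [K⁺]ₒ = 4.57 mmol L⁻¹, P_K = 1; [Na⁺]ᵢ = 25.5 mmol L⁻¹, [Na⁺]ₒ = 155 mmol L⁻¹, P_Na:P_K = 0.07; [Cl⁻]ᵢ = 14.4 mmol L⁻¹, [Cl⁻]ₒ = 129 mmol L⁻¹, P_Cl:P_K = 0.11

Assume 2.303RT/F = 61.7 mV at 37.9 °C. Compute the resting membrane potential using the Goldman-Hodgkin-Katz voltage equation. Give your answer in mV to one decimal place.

Vm = 61.7 · log₁₀[(Σ P·[cation]ₒ + Σ P·[anion]ᵢ) / (Σ P·[cation]ᵢ + Σ P·[anion]ₒ)]
Numerator = 1×4.57 + 0.07×155 + 0.11×14.4 = 17
Denominator = 1×137 + 0.07×25.5 + 0.11×129 = 153
Vm = 61.7 · log₁₀(0.11116) = 61.7 × (-0.9541) = -58.87 mV

-58.9 mV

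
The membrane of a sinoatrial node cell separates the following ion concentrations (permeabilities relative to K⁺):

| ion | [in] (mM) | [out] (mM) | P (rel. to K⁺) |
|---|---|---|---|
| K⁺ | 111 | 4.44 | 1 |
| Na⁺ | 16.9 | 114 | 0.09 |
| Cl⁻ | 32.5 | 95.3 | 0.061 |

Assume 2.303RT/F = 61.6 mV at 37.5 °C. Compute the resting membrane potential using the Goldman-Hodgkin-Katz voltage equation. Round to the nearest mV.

Vm = 61.6 · log₁₀[(Σ P·[cation]ₒ + Σ P·[anion]ᵢ) / (Σ P·[cation]ᵢ + Σ P·[anion]ₒ)]
Numerator = 1×4.44 + 0.09×114 + 0.061×32.5 = 16.68
Denominator = 1×111 + 0.09×16.9 + 0.061×95.3 = 118.3
Vm = 61.6 · log₁₀(0.14098) = 61.6 × (-0.8508) = -52.41 mV

-52 mV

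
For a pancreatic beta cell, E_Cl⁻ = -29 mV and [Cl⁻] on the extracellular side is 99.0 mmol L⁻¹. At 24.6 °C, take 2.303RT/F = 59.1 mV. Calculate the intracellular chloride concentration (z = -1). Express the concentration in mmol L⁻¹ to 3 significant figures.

32.0 mmol L⁻¹

Nernst: E = (59.1/-1) · log₁₀([out]/[in]), so log₁₀([out]/[in]) = -29.0 × -1 / 59.1 = 0.4907.
[out]/[in] = 10^(0.4907) = 3.095.
[in] = 99.0 / 3.095 = 31.98 mmol L⁻¹.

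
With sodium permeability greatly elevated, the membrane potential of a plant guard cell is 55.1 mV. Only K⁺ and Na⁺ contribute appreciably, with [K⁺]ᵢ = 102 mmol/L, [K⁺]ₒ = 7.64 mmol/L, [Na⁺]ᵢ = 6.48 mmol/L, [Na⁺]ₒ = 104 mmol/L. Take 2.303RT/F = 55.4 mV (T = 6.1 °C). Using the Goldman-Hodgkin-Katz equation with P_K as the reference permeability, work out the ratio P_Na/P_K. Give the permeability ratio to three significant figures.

25.0

Let α = P_Na/P_K. GHK: Vm = 55.4·log₁₀[(Kₒ + α·Naₒ)/(Kᵢ + α·Naᵢ)].
10^(Vm/55.4) = 10^(55.1/55.4) = 9.8761
So 9.8761·(Kᵢ + α·Naᵢ) = Kₒ + α·Naₒ → α = (9.8761·102.0 − 7.64) / (104.0 − 9.8761·6.48)
α = (1007 − 7.64) / (104.0 − 64) = 999.7/40 = 24.99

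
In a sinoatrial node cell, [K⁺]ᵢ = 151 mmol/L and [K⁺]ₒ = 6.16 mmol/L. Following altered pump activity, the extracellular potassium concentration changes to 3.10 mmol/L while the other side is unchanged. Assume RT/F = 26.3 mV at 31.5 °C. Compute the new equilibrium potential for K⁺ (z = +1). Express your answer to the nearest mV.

After the shift: [K⁺]_out = 3.10, [K⁺]_in = 151 mmol/L.
E_new = (26.3/1)·ln(3.10/151) = 26.30 · (-3.8859) = -102.20 mV

-102 mV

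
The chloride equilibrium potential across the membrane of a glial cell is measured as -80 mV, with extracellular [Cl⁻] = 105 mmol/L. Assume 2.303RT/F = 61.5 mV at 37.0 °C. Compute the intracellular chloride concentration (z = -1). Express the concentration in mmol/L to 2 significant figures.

5.3 mmol/L

Nernst: E = (61.5/-1) · log₁₀([out]/[in]), so log₁₀([out]/[in]) = -80.0 × -1 / 61.5 = 1.3008.
[out]/[in] = 10^(1.3008) = 19.99.
[in] = 105 / 19.99 = 5.253 mmol/L.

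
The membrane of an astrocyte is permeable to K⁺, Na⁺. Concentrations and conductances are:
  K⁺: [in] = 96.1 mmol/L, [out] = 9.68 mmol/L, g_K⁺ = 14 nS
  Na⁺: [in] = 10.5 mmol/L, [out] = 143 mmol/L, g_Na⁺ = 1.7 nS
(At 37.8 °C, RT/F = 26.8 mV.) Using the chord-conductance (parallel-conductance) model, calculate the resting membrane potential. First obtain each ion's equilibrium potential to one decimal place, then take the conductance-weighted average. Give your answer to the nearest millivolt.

-47 mV

E_K⁺ = (26.8/1)·ln(9.68/96.1) = -61.5 mV
E_Na⁺ = (26.8/1)·ln(143/10.5) = 70.0 mV
Vm = (Σ gᵢEᵢ)/(Σ gᵢ) = (14·-61.5 + 1.7·70.0) / (14 + 1.7)
= -742.00 / 15.7 = -47.26 mV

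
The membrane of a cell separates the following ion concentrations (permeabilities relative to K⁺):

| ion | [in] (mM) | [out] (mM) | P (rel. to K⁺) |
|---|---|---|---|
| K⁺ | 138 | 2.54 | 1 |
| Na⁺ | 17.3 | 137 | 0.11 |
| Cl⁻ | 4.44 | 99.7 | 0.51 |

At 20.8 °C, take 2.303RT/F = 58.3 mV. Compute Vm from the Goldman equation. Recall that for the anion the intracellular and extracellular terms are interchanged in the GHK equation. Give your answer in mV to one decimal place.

Vm = 58.3 · log₁₀[(Σ P·[cation]ₒ + Σ P·[anion]ᵢ) / (Σ P·[cation]ᵢ + Σ P·[anion]ₒ)]
Numerator = 1×2.54 + 0.11×137 + 0.51×4.44 = 19.87
Denominator = 1×138 + 0.11×17.3 + 0.51×99.7 = 190.8
Vm = 58.3 · log₁₀(0.10419) = 58.3 × (-0.9822) = -57.26 mV

-57.3 mV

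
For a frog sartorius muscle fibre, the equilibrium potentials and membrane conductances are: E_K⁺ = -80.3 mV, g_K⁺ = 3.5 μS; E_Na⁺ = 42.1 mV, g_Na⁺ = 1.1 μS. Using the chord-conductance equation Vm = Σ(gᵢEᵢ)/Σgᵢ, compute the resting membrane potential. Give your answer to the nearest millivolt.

Σ gᵢEᵢ = 3.5·(-80.3) + 1.1·(42.1) = -234.74
Σ gᵢ = 3.5 + 1.1 = 4.6
Vm = -234.74 / 4.6 = -51.03 mV

-51 mV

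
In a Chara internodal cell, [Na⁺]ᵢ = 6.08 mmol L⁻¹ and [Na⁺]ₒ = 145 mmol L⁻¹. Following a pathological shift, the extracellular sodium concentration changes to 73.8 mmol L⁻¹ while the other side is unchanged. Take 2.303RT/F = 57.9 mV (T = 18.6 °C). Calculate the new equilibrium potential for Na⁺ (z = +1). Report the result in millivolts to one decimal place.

After the shift: [Na⁺]_out = 73.8, [Na⁺]_in = 6.08 mmol L⁻¹.
E_new = (57.9/1)·log₁₀(73.8/6.08) = 57.90 · (1.0842) = 62.77 mV

62.8 mV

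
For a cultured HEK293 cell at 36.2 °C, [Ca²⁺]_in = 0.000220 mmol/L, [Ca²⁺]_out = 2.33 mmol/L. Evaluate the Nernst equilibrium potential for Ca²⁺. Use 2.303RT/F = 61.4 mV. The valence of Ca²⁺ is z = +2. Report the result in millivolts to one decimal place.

E = (61.4/z) · log₁₀([Ca²⁺]_out/[Ca²⁺]_in) with z = +2.
= (61.4/2) · log₁₀(2.33/0.000220) = 30.70 · log₁₀(1.059e+04)
= 30.70 · (4.0249) = 123.57 mV

123.6 mV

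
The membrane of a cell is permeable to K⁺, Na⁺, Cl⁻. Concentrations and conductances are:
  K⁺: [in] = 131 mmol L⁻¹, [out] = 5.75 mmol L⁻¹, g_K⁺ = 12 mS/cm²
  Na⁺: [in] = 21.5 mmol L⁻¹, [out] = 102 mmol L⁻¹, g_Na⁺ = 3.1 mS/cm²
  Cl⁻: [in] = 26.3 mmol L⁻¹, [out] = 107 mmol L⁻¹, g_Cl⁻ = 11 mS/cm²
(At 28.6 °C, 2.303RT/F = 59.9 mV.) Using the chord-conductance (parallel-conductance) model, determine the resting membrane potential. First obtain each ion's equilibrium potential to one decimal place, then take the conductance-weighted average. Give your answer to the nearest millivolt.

-48 mV

E_K⁺ = (59.9/1)·log₁₀(5.75/131) = -81.3 mV
E_Na⁺ = (59.9/1)·log₁₀(102/21.5) = 40.5 mV
E_Cl⁻ = (59.9/-1)·log₁₀(107/26.3) = -36.5 mV
Vm = (Σ gᵢEᵢ)/(Σ gᵢ) = (12·-81.3 + 3.1·40.5 + 11·-36.5) / (12 + 3.1 + 11)
= -1251.55 / 26.1 = -47.95 mV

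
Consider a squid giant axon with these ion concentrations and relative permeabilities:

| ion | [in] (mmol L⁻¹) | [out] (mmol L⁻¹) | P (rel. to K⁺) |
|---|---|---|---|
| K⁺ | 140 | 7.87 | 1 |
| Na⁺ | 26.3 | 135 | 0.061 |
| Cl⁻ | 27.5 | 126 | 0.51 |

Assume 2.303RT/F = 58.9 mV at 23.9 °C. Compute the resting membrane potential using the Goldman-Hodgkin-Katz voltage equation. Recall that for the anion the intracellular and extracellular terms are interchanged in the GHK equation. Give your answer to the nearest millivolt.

Vm = 58.9 · log₁₀[(Σ P·[cation]ₒ + Σ P·[anion]ᵢ) / (Σ P·[cation]ᵢ + Σ P·[anion]ₒ)]
Numerator = 1×7.87 + 0.061×135 + 0.51×27.5 = 30.13
Denominator = 1×140 + 0.061×26.3 + 0.51×126 = 205.9
Vm = 58.9 · log₁₀(0.14636) = 58.9 × (-0.8346) = -49.16 mV

-49 mV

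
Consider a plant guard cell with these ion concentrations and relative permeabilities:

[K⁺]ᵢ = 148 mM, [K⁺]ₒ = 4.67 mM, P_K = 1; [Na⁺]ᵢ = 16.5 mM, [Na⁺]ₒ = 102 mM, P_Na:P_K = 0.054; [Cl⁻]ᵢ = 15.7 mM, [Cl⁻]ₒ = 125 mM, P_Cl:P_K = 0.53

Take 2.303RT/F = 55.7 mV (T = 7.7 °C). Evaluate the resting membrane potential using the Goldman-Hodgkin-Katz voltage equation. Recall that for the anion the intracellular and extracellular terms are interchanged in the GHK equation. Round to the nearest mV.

-59 mV

Vm = 55.7 · log₁₀[(Σ P·[cation]ₒ + Σ P·[anion]ᵢ) / (Σ P·[cation]ᵢ + Σ P·[anion]ₒ)]
Numerator = 1×4.67 + 0.054×102 + 0.53×15.7 = 18.5
Denominator = 1×148 + 0.054×16.5 + 0.53×125 = 215.1
Vm = 55.7 · log₁₀(0.085985) = 55.7 × (-1.0656) = -59.35 mV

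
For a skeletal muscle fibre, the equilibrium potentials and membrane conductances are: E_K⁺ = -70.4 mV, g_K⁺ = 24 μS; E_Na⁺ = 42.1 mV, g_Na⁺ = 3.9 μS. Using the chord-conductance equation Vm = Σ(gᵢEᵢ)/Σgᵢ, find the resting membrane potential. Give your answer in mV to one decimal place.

-54.7 mV

Σ gᵢEᵢ = 24·(-70.4) + 3.9·(42.1) = -1525.41
Σ gᵢ = 24 + 3.9 = 27.9
Vm = -1525.41 / 27.9 = -54.67 mV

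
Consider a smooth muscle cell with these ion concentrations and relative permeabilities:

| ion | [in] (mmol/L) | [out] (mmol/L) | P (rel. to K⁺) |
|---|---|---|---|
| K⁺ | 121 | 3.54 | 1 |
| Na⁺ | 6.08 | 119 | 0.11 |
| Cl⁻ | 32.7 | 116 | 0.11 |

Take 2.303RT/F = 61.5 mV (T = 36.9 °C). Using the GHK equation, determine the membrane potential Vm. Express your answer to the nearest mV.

Vm = 61.5 · log₁₀[(Σ P·[cation]ₒ + Σ P·[anion]ᵢ) / (Σ P·[cation]ᵢ + Σ P·[anion]ₒ)]
Numerator = 1×3.54 + 0.11×119 + 0.11×32.7 = 20.23
Denominator = 1×121 + 0.11×6.08 + 0.11×116 = 134.4
Vm = 61.5 · log₁₀(0.15047) = 61.5 × (-0.8226) = -50.59 mV

-51 mV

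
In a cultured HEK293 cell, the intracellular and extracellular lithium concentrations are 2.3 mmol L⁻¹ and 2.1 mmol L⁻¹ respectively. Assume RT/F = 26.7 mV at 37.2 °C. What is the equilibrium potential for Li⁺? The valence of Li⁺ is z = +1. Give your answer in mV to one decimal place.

-2.4 mV

E = (26.7/z) · ln([Li⁺]_out/[Li⁺]_in) with z = +1.
= (26.7/1) · ln(2.1/2.3) = 26.70 · ln(0.913)
= 26.70 · (-0.0910) = -2.43 mV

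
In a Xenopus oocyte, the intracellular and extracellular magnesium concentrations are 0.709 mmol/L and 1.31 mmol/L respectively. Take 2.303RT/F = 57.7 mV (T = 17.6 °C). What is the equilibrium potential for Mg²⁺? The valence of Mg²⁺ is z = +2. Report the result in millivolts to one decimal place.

7.7 mV

E = (57.7/z) · log₁₀([Mg²⁺]_out/[Mg²⁺]_in) with z = +2.
= (57.7/2) · log₁₀(1.31/0.709) = 28.85 · log₁₀(1.848)
= 28.85 · (0.2666) = 7.69 mV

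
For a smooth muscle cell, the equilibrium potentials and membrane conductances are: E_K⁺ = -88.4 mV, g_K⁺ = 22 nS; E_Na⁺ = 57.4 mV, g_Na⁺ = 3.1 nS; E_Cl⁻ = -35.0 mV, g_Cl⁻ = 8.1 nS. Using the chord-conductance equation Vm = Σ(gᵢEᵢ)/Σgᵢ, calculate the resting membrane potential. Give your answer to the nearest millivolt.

-62 mV

Σ gᵢEᵢ = 22·(-88.4) + 3.1·(57.4) + 8.1·(-35.0) = -2050.36
Σ gᵢ = 22 + 3.1 + 8.1 = 33.2
Vm = -2050.36 / 33.2 = -61.76 mV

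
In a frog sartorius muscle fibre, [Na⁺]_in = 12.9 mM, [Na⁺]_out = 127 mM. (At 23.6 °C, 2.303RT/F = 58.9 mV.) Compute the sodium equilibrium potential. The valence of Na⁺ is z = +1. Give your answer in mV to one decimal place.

58.5 mV

E = (58.9/z) · log₁₀([Na⁺]_out/[Na⁺]_in) with z = +1.
= (58.9/1) · log₁₀(127/12.9) = 58.90 · log₁₀(9.845)
= 58.90 · (0.9932) = 58.50 mV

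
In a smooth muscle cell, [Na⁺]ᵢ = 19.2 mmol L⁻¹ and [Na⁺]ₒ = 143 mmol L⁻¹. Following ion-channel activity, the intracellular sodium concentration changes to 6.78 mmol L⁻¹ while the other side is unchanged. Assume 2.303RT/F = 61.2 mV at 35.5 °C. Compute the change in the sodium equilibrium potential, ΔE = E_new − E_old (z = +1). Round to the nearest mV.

28 mV

E_old = (61.2/1)·log₁₀(143/19.2) = 53.37 mV
E_new = (61.2/1)·log₁₀(143/6.78) = 81.04 mV
ΔE = 81.04 − (53.37) = 27.67 mV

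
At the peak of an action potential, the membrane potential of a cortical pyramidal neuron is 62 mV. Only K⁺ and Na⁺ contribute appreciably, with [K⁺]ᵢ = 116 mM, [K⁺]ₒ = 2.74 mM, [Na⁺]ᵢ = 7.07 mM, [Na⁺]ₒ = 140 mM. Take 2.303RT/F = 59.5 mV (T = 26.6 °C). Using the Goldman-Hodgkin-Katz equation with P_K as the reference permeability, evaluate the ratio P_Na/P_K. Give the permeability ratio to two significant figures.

21

Let α = P_Na/P_K. GHK: Vm = 59.5·log₁₀[(Kₒ + α·Naₒ)/(Kᵢ + α·Naᵢ)].
10^(Vm/59.5) = 10^(62.0/59.5) = 11.016
So 11.016·(Kᵢ + α·Naᵢ) = Kₒ + α·Naₒ → α = (11.016·116.0 − 2.74) / (140.0 − 11.016·7.07)
α = (1278 − 2.74) / (140.0 − 77.88) = 1275/62.12 = 20.53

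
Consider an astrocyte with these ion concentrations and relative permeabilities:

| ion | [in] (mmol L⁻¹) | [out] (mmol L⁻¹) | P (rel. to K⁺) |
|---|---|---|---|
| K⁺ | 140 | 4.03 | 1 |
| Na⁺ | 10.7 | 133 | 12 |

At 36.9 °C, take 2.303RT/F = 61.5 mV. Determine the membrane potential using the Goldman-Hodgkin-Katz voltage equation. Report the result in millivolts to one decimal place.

Vm = 61.5 · log₁₀[(Σ P·[cation]ₒ + Σ P·[anion]ᵢ) / (Σ P·[cation]ᵢ + Σ P·[anion]ₒ)]
Numerator = 1×4.03 + 12×133 = 1600
Denominator = 1×140 + 12×10.7 = 268.4
Vm = 61.5 · log₁₀(5.9614) = 61.5 × (0.7753) = 47.68 mV

47.7 mV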